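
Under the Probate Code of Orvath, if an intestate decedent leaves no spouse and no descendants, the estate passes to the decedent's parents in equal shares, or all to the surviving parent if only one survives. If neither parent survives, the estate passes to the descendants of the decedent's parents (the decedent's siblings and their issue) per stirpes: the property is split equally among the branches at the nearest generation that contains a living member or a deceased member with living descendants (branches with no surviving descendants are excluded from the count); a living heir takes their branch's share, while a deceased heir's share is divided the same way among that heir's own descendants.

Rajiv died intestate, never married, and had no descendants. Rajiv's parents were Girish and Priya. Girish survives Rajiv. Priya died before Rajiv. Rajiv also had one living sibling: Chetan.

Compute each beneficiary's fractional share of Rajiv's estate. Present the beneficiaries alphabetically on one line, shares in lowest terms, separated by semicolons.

Only one parent, Girish, survives, so Girish takes the entire estate. The siblings take nothing because a surviving parent has priority.

Girish 1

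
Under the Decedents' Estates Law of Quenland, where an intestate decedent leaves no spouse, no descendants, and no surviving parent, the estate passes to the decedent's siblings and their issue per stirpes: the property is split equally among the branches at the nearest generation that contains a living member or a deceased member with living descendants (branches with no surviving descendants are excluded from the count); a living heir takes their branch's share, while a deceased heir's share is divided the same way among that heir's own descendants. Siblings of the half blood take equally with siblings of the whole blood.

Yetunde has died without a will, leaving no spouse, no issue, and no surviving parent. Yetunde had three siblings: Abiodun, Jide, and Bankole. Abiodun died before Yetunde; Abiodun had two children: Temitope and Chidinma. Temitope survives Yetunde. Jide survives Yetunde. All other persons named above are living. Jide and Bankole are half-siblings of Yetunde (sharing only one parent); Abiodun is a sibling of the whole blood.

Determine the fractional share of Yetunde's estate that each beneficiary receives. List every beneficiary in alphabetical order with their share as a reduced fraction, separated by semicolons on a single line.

Bankole 1/3; Chidinma 1/6; Jide 1/3; Temitope 1/6

No spouse, descendants, or parent survives, so the estate passes to Yetunde's siblings per stirpes.
Half-blood and whole-blood siblings take equally under the stated rule.
The estate is divided into 3 equal shares of 1/3 among Abiodun, Jide, Bankole.
Abiodun predeceased; the 1/3 allotted to Abiodun's branch passes to Abiodun's issue by representation.
The 1/3 is divided into 2 equal shares of 1/6 among Temitope, Chidinma.
Temitope is living and takes 1/6.
Chidinma is living and takes 1/6.
Jide is living and takes 1/3.
Bankole is living and takes 1/3.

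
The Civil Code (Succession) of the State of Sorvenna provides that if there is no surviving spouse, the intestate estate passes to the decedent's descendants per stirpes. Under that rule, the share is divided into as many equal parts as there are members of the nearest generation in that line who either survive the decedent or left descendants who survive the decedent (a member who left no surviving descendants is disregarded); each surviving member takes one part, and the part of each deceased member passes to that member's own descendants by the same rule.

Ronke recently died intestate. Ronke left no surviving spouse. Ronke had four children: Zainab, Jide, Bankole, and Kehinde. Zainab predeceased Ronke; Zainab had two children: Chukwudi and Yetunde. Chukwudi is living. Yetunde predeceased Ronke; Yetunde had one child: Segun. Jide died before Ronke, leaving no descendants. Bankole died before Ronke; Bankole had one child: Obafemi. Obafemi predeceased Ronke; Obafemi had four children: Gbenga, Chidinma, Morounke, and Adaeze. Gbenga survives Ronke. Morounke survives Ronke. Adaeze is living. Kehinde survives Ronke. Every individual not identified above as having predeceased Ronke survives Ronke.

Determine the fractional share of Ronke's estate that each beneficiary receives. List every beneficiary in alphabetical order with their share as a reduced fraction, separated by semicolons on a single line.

There is no surviving spouse, so the entire estate passes to Ronke's descendants per stirpes.
Jide left no surviving issue, so that branch lapses and is disregarded.
The estate is divided into 3 equal shares of 1/3 among Zainab, Bankole, Kehinde.
Zainab predeceased; the 1/3 allotted to Zainab's branch passes to Zainab's issue by representation.
The 1/3 is divided into 2 equal shares of 1/6 among Chukwudi, Yetunde.
Chukwudi is living and takes 1/6.
Yetunde predeceased; the 1/6 allotted to Yetunde's branch passes to Yetunde's issue by representation.
Segun is the sole taker at this level and receives the full 1/6.
Bankole predeceased; the 1/3 allotted to Bankole's branch passes to Bankole's issue by representation.
Obafemi's line is the sole branch at this level, so the full 1/3 passes to Obafemi's issue by representation.
The 1/3 is divided into 4 equal shares of 1/12 among Gbenga, Chidinma, Morounke, Adaeze.
Gbenga is living and takes 1/12.
Chidinma is living and takes 1/12.
Morounke is living and takes 1/12.
Adaeze is living and takes 1/12.
Kehinde is living and takes 1/3.

Adaeze 1/12; Chidinma 1/12; Chukwudi 1/6; Gbenga 1/12; Kehinde 1/3; Morounke 1/12; Segun 1/6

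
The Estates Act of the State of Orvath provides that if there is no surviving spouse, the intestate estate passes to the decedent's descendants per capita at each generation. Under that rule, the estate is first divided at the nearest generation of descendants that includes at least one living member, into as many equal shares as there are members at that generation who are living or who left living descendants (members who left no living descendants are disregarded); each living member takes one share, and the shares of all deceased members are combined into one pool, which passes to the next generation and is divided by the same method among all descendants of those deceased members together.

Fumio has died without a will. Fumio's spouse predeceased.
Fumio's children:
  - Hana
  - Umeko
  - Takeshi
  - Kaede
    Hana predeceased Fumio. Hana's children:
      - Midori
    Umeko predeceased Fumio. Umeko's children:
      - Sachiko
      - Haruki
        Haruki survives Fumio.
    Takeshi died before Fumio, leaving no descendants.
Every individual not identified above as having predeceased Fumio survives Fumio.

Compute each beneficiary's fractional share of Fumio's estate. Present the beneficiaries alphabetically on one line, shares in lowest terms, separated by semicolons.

Haruki 2/9; Kaede 1/3; Midori 2/9; Sachiko 2/9

There is no surviving spouse, so the entire estate passes to Fumio's descendants per capita at each generation.
At generation 1 (Hana, Umeko, Kaede) there are 3 shares of (1)/3 = 1/3 each.
Living: Kaede — each takes 1/3.
Deceased: Hana and Umeko. Their combined 2/3 is pooled and carried to generation 2.
At generation 2 (Midori, Sachiko, Haruki) there are 3 shares of (2/3)/3 = 2/9 each.
Living: Midori, Sachiko, and Haruki — each takes 2/9.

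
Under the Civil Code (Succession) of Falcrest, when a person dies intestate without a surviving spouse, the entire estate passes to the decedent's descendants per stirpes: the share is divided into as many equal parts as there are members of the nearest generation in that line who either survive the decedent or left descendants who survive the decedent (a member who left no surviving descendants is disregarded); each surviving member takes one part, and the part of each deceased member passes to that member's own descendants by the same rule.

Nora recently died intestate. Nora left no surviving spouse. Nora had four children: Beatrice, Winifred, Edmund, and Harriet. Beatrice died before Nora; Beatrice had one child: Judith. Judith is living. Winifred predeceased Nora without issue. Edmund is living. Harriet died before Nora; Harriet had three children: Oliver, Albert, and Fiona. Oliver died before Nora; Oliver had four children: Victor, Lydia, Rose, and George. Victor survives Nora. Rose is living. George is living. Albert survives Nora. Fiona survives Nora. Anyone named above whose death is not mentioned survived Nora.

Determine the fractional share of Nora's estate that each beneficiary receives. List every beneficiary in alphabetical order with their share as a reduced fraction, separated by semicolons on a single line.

Albert 1/9; Edmund 1/3; Fiona 1/9; George 1/36; Judith 1/3; Lydia 1/36; Rose 1/36; Victor 1/36

There is no surviving spouse, so the entire estate passes to Nora's descendants per stirpes.
Winifred left no surviving issue, so that branch lapses and is disregarded.
The estate is divided into 3 equal shares of 1/3 among Beatrice, Edmund, Harriet.
Beatrice predeceased; the 1/3 allotted to Beatrice's branch passes to Beatrice's issue by representation.
Judith is the sole taker at this level and receives the full 1/3.
Edmund is living and takes 1/3.
Harriet predeceased; the 1/3 allotted to Harriet's branch passes to Harriet's issue by representation.
The 1/3 is divided into 3 equal shares of 1/9 among Oliver, Albert, Fiona.
Oliver predeceased; the 1/9 allotted to Oliver's branch passes to Oliver's issue by representation.
The 1/9 is divided into 4 equal shares of 1/36 among Victor, Lydia, Rose, George.
Victor is living and takes 1/36.
Lydia is living and takes 1/36.
Rose is living and takes 1/36.
George is living and takes 1/36.
Albert is living and takes 1/9.
Fiona is living and takes 1/9.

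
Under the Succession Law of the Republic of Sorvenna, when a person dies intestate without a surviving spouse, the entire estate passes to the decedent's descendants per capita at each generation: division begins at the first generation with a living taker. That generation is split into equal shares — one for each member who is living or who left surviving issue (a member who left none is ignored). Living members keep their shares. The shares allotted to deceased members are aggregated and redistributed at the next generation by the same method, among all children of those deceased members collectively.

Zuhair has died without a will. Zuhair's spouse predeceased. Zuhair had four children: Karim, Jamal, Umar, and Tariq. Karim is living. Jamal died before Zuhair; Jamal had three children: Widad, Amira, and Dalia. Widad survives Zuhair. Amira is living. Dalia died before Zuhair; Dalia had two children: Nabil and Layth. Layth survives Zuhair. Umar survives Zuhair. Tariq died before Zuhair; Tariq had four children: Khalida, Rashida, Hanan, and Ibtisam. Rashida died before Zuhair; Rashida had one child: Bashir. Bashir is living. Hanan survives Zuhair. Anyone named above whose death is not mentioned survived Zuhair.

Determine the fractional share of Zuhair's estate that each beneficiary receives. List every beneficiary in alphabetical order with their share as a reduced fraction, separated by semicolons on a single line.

Amira 1/14; Bashir 1/21; Hanan 1/14; Ibtisam 1/14; Karim 1/4; Khalida 1/14; Layth 1/21; Nabil 1/21; Umar 1/4; Widad 1/14

There is no surviving spouse, so the entire estate passes to Zuhair's descendants per capita at each generation.
At generation 1 (Karim, Jamal, Umar, Tariq) there are 4 shares of (1)/4 = 1/4 each.
Living: Karim and Umar — each takes 1/4.
Deceased: Jamal and Tariq. Their combined 1/2 is pooled and carried to generation 2.
At generation 2 (Widad, Amira, Dalia, Khalida, Rashida, Hanan, Ibtisam) there are 7 shares of (1/2)/7 = 1/14 each.
Living: Widad, Amira, Khalida, Hanan, and Ibtisam — each takes 1/14.
Deceased: Dalia and Rashida. Their combined 1/7 is pooled and carried to generation 3.
At generation 3 (Nabil, Layth, Bashir) there are 3 shares of (1/7)/3 = 1/21 each.
Living: Nabil, Layth, and Bashir — each takes 1/21.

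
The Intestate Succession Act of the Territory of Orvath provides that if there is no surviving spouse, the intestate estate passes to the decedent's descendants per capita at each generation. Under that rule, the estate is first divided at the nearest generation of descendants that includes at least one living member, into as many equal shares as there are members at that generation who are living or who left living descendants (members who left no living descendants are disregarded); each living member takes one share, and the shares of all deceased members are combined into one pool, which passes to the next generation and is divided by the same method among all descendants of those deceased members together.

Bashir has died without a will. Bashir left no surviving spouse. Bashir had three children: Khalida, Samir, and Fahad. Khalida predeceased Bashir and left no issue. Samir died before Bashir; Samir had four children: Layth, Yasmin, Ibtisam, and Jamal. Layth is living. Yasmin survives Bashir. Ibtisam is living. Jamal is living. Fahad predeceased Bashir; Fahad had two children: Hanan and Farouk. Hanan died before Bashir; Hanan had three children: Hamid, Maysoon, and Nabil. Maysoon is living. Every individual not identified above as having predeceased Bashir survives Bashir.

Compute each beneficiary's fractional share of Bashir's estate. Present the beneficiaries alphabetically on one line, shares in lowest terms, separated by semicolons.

Farouk 1/6; Hamid 1/18; Ibtisam 1/6; Jamal 1/6; Layth 1/6; Maysoon 1/18; Nabil 1/18; Yasmin 1/6

There is no surviving spouse, so the entire estate passes to Bashir's descendants per capita at each generation.
No one at generation 1 (Samir, Fahad) is living; moving to the next generation.
At generation 2 (Layth, Yasmin, Ibtisam, Jamal, Hanan, Farouk) there are 6 shares of (1)/6 = 1/6 each.
Living: Layth, Yasmin, Ibtisam, Jamal, and Farouk — each takes 1/6.
Deceased: Hanan. That 1/6 share is carried to generation 3.
At generation 3 (Hamid, Maysoon, Nabil) there are 3 shares of (1/6)/3 = 1/18 each.
Living: Hamid, Maysoon, and Nabil — each takes 1/18.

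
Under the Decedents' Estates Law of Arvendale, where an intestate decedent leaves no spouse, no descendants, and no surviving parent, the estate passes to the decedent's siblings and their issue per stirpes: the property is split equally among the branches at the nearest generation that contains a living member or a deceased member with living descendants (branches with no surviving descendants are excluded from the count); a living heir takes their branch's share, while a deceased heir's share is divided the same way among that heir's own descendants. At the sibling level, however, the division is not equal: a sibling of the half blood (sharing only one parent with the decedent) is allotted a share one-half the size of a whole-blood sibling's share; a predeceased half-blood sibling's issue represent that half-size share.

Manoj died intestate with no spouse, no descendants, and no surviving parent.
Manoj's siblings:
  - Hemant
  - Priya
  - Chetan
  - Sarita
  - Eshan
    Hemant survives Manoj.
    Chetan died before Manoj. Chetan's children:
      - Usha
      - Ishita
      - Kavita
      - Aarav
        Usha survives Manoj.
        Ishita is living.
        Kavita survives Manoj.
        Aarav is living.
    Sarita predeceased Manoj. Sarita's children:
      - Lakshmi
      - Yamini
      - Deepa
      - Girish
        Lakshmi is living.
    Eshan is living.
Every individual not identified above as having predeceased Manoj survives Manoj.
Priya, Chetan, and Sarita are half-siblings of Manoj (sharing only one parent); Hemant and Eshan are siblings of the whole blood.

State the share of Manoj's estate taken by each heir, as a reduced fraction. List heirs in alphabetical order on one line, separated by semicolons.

No spouse, descendants, or parent survives, so the estate passes to Manoj's siblings per stirpes.
Half-blood siblings count for one-half the weight of whole-blood siblings at the initial division.
Dividing 1 in proportion to weights (total weight 7/2): Hemant (weight 1) → 2/7; Priya (weight 1/2) → 1/7; Chetan (weight 1/2) → 1/7; Sarita (weight 1/2) → 1/7; Eshan (weight 1) → 2/7.
Hemant is living and takes 2/7.
Priya is living and takes 1/7.
Chetan predeceased; the 1/7 allotted to Chetan's branch passes to Chetan's issue by representation.
The 1/7 is divided into 4 equal shares of 1/28 among Usha, Ishita, Kavita, Aarav.
Usha is living and takes 1/28.
Ishita is living and takes 1/28.
Kavita is living and takes 1/28.
Aarav is living and takes 1/28.
Sarita predeceased; the 1/7 allotted to Sarita's branch passes to Sarita's issue by representation.
The 1/7 is divided into 4 equal shares of 1/28 among Lakshmi, Yamini, Deepa, Girish.
Lakshmi is living and takes 1/28.
Yamini is living and takes 1/28.
Deepa is living and takes 1/28.
Girish is living and takes 1/28.
Eshan is living and takes 2/7.

Aarav 1/28; Deepa 1/28; Eshan 2/7; Girish 1/28; Hemant 2/7; Ishita 1/28; Kavita 1/28; Lakshmi 1/28; Priya 1/7; Usha 1/28; Yamini 1/28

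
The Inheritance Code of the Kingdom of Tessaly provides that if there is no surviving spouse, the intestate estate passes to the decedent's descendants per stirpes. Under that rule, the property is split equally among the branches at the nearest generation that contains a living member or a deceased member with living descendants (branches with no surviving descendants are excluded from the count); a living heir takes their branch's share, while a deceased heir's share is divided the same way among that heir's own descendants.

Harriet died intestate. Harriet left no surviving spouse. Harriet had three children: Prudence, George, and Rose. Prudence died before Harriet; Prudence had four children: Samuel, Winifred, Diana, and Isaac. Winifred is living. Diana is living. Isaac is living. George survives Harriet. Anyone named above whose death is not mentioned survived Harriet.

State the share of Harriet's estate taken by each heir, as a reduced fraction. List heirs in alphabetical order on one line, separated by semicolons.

There is no surviving spouse, so the entire estate passes to Harriet's descendants per stirpes.
The estate is divided into 3 equal shares of 1/3 among Prudence, George, Rose.
Prudence predeceased; the 1/3 allotted to Prudence's branch passes to Prudence's issue by representation.
The 1/3 is divided into 4 equal shares of 1/12 among Samuel, Winifred, Diana, Isaac.
Samuel is living and takes 1/12.
Winifred is living and takes 1/12.
Diana is living and takes 1/12.
Isaac is living and takes 1/12.
George is living and takes 1/3.
Rose is living and takes 1/3.

Diana 1/12; George 1/3; Isaac 1/12; Rose 1/3; Samuel 1/12; Winifred 1/12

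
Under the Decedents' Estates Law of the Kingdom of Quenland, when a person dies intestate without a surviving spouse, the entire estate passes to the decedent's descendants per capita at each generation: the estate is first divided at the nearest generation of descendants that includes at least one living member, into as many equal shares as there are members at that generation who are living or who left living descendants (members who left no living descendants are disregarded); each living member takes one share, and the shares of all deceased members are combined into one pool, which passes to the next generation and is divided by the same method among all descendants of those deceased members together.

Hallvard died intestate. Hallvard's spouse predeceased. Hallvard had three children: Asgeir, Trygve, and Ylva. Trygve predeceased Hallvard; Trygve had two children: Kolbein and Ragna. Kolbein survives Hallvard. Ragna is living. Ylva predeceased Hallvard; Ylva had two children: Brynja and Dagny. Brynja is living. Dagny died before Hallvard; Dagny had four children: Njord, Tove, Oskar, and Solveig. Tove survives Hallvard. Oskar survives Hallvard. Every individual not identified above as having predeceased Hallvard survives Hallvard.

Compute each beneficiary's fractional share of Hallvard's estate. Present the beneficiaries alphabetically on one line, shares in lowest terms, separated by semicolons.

There is no surviving spouse, so the entire estate passes to Hallvard's descendants per capita at each generation.
At generation 1 (Asgeir, Trygve, Ylva) there are 3 shares of (1)/3 = 1/3 each.
Living: Asgeir — each takes 1/3.
Deceased: Trygve and Ylva. Their combined 2/3 is pooled and carried to generation 2.
At generation 2 (Kolbein, Ragna, Brynja, Dagny) there are 4 shares of (2/3)/4 = 1/6 each.
Living: Kolbein, Ragna, and Brynja — each takes 1/6.
Deceased: Dagny. That 1/6 share is carried to generation 3.
At generation 3 (Njord, Tove, Oskar, Solveig) there are 4 shares of (1/6)/4 = 1/24 each.
Living: Njord, Tove, Oskar, and Solveig — each takes 1/24.

Asgeir 1/3; Brynja 1/6; Kolbein 1/6; Njord 1/24; Oskar 1/24; Ragna 1/6; Solveig 1/24; Tove 1/24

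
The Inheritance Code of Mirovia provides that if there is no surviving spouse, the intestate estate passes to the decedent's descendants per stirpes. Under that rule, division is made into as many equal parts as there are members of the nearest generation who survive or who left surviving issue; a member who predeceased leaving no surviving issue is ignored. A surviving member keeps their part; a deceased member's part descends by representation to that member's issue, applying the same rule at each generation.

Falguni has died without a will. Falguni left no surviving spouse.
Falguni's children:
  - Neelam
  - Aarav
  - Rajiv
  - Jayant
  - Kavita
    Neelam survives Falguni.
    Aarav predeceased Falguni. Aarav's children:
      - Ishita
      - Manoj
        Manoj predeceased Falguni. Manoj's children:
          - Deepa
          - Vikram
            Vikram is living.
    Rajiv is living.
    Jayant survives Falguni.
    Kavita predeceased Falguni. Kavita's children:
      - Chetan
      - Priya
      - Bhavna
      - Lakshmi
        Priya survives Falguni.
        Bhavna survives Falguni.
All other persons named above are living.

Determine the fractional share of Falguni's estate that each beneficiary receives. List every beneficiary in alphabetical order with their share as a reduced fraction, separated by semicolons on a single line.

Bhavna 1/20; Chetan 1/20; Deepa 1/20; Ishita 1/10; Jayant 1/5; Lakshmi 1/20; Neelam 1/5; Priya 1/20; Rajiv 1/5; Vikram 1/20

There is no surviving spouse, so the entire estate passes to Falguni's descendants per stirpes.
The estate is divided into 5 equal shares of 1/5 among Neelam, Aarav, Rajiv, Jayant, Kavita.
Neelam is living and takes 1/5.
Aarav predeceased; the 1/5 allotted to Aarav's branch passes to Aarav's issue by representation.
The 1/5 is divided into 2 equal shares of 1/10 among Ishita, Manoj.
Ishita is living and takes 1/10.
Manoj predeceased; the 1/10 allotted to Manoj's branch passes to Manoj's issue by representation.
The 1/10 is divided into 2 equal shares of 1/20 among Deepa, Vikram.
Deepa is living and takes 1/20.
Vikram is living and takes 1/20.
Rajiv is living and takes 1/5.
Jayant is living and takes 1/5.
Kavita predeceased; the 1/5 allotted to Kavita's branch passes to Kavita's issue by representation.
The 1/5 is divided into 4 equal shares of 1/20 among Chetan, Priya, Bhavna, Lakshmi.
Chetan is living and takes 1/20.
Priya is living and takes 1/20.
Bhavna is living and takes 1/20.
Lakshmi is living and takes 1/20.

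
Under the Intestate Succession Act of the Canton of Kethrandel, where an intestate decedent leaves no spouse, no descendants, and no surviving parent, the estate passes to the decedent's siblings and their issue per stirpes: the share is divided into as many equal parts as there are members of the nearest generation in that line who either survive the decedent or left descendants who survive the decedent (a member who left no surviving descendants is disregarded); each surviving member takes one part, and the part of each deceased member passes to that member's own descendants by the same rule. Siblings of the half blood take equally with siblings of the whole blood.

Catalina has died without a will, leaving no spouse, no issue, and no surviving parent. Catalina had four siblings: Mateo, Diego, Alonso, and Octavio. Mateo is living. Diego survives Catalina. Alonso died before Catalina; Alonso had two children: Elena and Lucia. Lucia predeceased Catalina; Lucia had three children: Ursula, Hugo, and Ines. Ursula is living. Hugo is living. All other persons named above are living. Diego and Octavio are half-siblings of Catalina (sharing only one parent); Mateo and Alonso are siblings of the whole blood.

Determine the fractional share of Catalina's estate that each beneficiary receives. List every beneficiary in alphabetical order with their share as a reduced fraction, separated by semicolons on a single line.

No spouse, descendants, or parent survives, so the estate passes to Catalina's siblings per stirpes.
Half-blood and whole-blood siblings take equally under the stated rule.
The estate is divided into 4 equal shares of 1/4 among Mateo, Diego, Alonso, Octavio.
Mateo is living and takes 1/4.
Diego is living and takes 1/4.
Alonso predeceased; the 1/4 allotted to Alonso's branch passes to Alonso's issue by representation.
The 1/4 is divided into 2 equal shares of 1/8 among Elena, Lucia.
Elena is living and takes 1/8.
Lucia predeceased; the 1/8 allotted to Lucia's branch passes to Lucia's issue by representation.
The 1/8 is divided into 3 equal shares of 1/24 among Ursula, Hugo, Ines.
Ursula is living and takes 1/24.
Hugo is living and takes 1/24.
Ines is living and takes 1/24.
Octavio is living and takes 1/4.

Diego 1/4; Elena 1/8; Hugo 1/24; Ines 1/24; Mateo 1/4; Octavio 1/4; Ursula 1/24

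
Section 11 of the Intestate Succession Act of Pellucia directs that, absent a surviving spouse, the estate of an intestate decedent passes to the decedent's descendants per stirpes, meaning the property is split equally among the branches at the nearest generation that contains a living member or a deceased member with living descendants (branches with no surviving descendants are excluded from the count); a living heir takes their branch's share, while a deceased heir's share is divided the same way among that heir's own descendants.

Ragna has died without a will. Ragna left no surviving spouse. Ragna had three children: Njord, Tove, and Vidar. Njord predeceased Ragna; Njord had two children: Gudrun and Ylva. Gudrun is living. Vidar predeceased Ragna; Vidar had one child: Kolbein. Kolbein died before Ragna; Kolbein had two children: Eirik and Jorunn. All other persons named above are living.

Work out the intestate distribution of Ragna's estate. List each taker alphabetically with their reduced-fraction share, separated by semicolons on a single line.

Eirik 1/6; Gudrun 1/6; Jorunn 1/6; Tove 1/3; Ylva 1/6

There is no surviving spouse, so the entire estate passes to Ragna's descendants per stirpes.
The estate is divided into 3 equal shares of 1/3 among Njord, Tove, Vidar.
Njord predeceased; the 1/3 allotted to Njord's branch passes to Njord's issue by representation.
The 1/3 is divided into 2 equal shares of 1/6 among Gudrun, Ylva.
Gudrun is living and takes 1/6.
Ylva is living and takes 1/6.
Tove is living and takes 1/3.
Vidar predeceased; the 1/3 allotted to Vidar's branch passes to Vidar's issue by representation.
Kolbein's line is the sole branch at this level, so the full 1/3 passes to Kolbein's issue by representation.
The 1/3 is divided into 2 equal shares of 1/6 among Eirik, Jorunn.
Eirik is living and takes 1/6.
Jorunn is living and takes 1/6.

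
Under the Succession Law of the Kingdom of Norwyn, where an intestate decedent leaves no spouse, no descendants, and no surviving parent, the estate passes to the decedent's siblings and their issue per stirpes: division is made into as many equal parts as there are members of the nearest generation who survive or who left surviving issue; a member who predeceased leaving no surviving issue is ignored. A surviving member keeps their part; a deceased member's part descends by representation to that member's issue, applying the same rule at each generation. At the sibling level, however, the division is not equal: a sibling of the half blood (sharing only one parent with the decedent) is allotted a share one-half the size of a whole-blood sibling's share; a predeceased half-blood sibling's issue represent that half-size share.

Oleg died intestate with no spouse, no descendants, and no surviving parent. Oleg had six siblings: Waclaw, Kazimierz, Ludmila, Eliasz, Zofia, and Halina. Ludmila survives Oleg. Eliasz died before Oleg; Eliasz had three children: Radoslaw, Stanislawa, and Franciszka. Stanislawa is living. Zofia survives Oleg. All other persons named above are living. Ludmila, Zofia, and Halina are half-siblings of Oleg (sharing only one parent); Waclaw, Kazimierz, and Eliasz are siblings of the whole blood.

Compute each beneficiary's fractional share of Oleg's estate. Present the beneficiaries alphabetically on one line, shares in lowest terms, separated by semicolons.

Franciszka 2/27; Halina 1/9; Kazimierz 2/9; Ludmila 1/9; Radoslaw 2/27; Stanislawa 2/27; Waclaw 2/9; Zofia 1/9

No spouse, descendants, or parent survives, so the estate passes to Oleg's siblings per stirpes.
Half-blood siblings count for one-half the weight of whole-blood siblings at the initial division.
Dividing 1 in proportion to weights (total weight 9/2): Waclaw (weight 1) → 2/9; Kazimierz (weight 1) → 2/9; Ludmila (weight 1/2) → 1/9; Eliasz (weight 1) → 2/9; Zofia (weight 1/2) → 1/9; Halina (weight 1/2) → 1/9.
Waclaw is living and takes 2/9.
Kazimierz is living and takes 2/9.
Ludmila is living and takes 1/9.
Eliasz predeceased; the 2/9 allotted to Eliasz's branch passes to Eliasz's issue by representation.
The 2/9 is divided into 3 equal shares of 2/27 among Radoslaw, Stanislawa, Franciszka.
Radoslaw is living and takes 2/27.
Stanislawa is living and takes 2/27.
Franciszka is living and takes 2/27.
Zofia is living and takes 1/9.
Halina is living and takes 1/9.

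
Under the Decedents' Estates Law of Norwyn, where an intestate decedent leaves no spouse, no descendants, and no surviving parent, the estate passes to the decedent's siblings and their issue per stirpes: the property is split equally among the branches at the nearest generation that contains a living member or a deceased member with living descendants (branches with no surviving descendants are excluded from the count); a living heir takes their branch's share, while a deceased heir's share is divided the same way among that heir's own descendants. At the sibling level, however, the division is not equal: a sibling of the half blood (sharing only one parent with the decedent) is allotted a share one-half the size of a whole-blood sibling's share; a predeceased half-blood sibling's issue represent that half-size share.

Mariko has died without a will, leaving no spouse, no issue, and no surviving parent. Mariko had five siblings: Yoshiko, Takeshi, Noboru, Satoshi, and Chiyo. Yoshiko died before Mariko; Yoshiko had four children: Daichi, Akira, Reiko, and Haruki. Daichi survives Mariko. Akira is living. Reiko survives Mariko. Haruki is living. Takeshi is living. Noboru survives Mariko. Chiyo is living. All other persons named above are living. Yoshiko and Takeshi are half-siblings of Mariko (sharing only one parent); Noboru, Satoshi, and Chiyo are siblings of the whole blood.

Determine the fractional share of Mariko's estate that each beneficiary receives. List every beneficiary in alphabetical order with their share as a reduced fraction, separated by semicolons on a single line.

Akira 1/32; Chiyo 1/4; Daichi 1/32; Haruki 1/32; Noboru 1/4; Reiko 1/32; Satoshi 1/4; Takeshi 1/8

No spouse, descendants, or parent survives, so the estate passes to Mariko's siblings per stirpes.
Half-blood siblings count for one-half the weight of whole-blood siblings at the initial division.
Dividing 1 in proportion to weights (total weight 4): Yoshiko (weight 1/2) → 1/8; Takeshi (weight 1/2) → 1/8; Noboru (weight 1) → 1/4; Satoshi (weight 1) → 1/4; Chiyo (weight 1) → 1/4.
Yoshiko predeceased; the 1/8 allotted to Yoshiko's branch passes to Yoshiko's issue by representation.
The 1/8 is divided into 4 equal shares of 1/32 among Daichi, Akira, Reiko, Haruki.
Daichi is living and takes 1/32.
Akira is living and takes 1/32.
Reiko is living and takes 1/32.
Haruki is living and takes 1/32.
Takeshi is living and takes 1/8.
Noboru is living and takes 1/4.
Satoshi is living and takes 1/4.
Chiyo is living and takes 1/4.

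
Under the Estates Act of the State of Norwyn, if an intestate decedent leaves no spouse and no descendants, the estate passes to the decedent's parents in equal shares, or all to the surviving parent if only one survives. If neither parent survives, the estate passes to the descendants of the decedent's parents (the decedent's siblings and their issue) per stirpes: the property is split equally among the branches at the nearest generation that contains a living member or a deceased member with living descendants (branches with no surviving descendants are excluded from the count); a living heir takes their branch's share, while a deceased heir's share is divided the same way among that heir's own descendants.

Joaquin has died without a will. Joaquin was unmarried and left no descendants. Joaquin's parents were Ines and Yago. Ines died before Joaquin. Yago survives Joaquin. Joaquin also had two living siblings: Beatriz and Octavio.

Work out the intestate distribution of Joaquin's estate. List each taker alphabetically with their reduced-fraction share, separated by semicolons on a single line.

Yago 1

Only one parent, Yago, survives, so Yago takes the entire estate. The siblings take nothing because a surviving parent has priority.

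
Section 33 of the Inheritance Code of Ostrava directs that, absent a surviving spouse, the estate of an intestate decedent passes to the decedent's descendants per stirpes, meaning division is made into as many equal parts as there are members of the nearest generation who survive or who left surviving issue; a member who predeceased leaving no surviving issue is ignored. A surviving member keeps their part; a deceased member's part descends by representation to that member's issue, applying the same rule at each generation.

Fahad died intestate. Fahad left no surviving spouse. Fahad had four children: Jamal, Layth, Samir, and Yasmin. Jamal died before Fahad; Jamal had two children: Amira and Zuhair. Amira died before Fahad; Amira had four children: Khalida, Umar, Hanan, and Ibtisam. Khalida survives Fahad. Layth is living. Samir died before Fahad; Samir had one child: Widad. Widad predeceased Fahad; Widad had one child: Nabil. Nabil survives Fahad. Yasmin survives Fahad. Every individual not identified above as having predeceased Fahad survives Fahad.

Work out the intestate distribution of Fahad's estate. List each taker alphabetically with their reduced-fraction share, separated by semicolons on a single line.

Hanan 1/32; Ibtisam 1/32; Khalida 1/32; Layth 1/4; Nabil 1/4; Umar 1/32; Yasmin 1/4; Zuhair 1/8

There is no surviving spouse, so the entire estate passes to Fahad's descendants per stirpes.
The estate is divided into 4 equal shares of 1/4 among Jamal, Layth, Samir, Yasmin.
Jamal predeceased; the 1/4 allotted to Jamal's branch passes to Jamal's issue by representation.
The 1/4 is divided into 2 equal shares of 1/8 among Amira, Zuhair.
Amira predeceased; the 1/8 allotted to Amira's branch passes to Amira's issue by representation.
The 1/8 is divided into 4 equal shares of 1/32 among Khalida, Umar, Hanan, Ibtisam.
Khalida is living and takes 1/32.
Umar is living and takes 1/32.
Hanan is living and takes 1/32.
Ibtisam is living and takes 1/32.
Zuhair is living and takes 1/8.
Layth is living and takes 1/4.
Samir predeceased; the 1/4 allotted to Samir's branch passes to Samir's issue by representation.
Widad's line is the sole branch at this level, so the full 1/4 passes to Widad's issue by representation.
Nabil is the sole taker at this level and receives the full 1/4.
Yasmin is living and takes 1/4.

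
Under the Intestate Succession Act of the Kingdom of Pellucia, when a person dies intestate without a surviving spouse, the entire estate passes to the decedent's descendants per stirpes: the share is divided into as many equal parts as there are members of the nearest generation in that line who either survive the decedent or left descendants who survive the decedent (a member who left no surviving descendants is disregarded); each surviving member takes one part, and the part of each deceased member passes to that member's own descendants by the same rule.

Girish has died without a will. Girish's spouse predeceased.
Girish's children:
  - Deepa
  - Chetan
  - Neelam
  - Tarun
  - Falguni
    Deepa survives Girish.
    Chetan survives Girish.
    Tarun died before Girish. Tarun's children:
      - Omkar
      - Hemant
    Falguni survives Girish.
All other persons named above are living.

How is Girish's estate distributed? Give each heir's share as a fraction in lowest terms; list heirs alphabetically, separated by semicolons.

Chetan 1/5; Deepa 1/5; Falguni 1/5; Hemant 1/10; Neelam 1/5; Omkar 1/10

There is no surviving spouse, so the entire estate passes to Girish's descendants per stirpes.
The estate is divided into 5 equal shares of 1/5 among Deepa, Chetan, Neelam, Tarun, Falguni.
Deepa is living and takes 1/5.
Chetan is living and takes 1/5.
Neelam is living and takes 1/5.
Tarun predeceased; the 1/5 allotted to Tarun's branch passes to Tarun's issue by representation.
The 1/5 is divided into 2 equal shares of 1/10 among Omkar, Hemant.
Omkar is living and takes 1/10.
Hemant is living and takes 1/10.
Falguni is living and takes 1/5.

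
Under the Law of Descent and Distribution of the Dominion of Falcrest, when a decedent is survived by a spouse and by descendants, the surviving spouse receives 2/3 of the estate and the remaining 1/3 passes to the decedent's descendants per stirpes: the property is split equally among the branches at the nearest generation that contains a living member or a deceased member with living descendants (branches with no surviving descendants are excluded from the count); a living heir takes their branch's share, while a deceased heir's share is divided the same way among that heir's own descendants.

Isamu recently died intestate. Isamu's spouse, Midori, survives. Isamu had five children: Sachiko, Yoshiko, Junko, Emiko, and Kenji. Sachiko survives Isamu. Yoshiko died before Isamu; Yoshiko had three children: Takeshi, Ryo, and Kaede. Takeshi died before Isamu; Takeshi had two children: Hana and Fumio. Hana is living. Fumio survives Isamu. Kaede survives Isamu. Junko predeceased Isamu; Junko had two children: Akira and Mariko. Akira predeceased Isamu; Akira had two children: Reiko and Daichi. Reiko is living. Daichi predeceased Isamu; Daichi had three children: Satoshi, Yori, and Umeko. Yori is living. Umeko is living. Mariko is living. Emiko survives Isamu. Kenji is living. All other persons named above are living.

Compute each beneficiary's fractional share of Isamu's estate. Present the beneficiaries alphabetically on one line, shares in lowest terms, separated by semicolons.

Emiko 1/15; Fumio 1/90; Hana 1/90; Kaede 1/45; Kenji 1/15; Mariko 1/30; Midori 2/3; Reiko 1/60; Ryo 1/45; Sachiko 1/15; Satoshi 1/180; Umeko 1/180; Yori 1/180

Midori, as surviving spouse, takes 2/3.
The remaining 1/3 passes to Isamu's descendants per stirpes.
The 1/3 is divided into 5 equal shares of 1/15 among Sachiko, Yoshiko, Junko, Emiko, Kenji.
Sachiko is living and takes 1/15.
Yoshiko predeceased; the 1/15 allotted to Yoshiko's branch passes to Yoshiko's issue by representation.
The 1/15 is divided into 3 equal shares of 1/45 among Takeshi, Ryo, Kaede.
Takeshi predeceased; the 1/45 allotted to Takeshi's branch passes to Takeshi's issue by representation.
The 1/45 is divided into 2 equal shares of 1/90 among Hana, Fumio.
Hana is living and takes 1/90.
Fumio is living and takes 1/90.
Ryo is living and takes 1/45.
Kaede is living and takes 1/45.
Junko predeceased; the 1/15 allotted to Junko's branch passes to Junko's issue by representation.
The 1/15 is divided into 2 equal shares of 1/30 among Akira, Mariko.
Akira predeceased; the 1/30 allotted to Akira's branch passes to Akira's issue by representation.
The 1/30 is divided into 2 equal shares of 1/60 among Reiko, Daichi.
Reiko is living and takes 1/60.
Daichi predeceased; the 1/60 allotted to Daichi's branch passes to Daichi's issue by representation.
The 1/60 is divided into 3 equal shares of 1/180 among Satoshi, Yori, Umeko.
Satoshi is living and takes 1/180.
Yori is living and takes 1/180.
Umeko is living and takes 1/180.
Mariko is living and takes 1/30.
Emiko is living and takes 1/15.
Kenji is living and takes 1/15.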